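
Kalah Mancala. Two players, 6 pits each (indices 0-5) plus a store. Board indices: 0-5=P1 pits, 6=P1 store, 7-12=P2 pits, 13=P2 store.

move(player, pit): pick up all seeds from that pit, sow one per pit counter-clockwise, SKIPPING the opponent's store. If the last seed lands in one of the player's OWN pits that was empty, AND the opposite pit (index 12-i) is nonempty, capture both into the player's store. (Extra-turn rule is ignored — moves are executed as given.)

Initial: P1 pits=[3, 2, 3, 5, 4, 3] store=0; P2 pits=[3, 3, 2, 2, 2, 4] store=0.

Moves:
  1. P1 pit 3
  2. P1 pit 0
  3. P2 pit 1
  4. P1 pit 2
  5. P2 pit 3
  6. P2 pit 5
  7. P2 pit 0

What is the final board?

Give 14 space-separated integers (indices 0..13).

Move 1: P1 pit3 -> P1=[3,2,3,0,5,4](1) P2=[4,4,2,2,2,4](0)
Move 2: P1 pit0 -> P1=[0,3,4,0,5,4](4) P2=[4,4,0,2,2,4](0)
Move 3: P2 pit1 -> P1=[0,3,4,0,5,4](4) P2=[4,0,1,3,3,5](0)
Move 4: P1 pit2 -> P1=[0,3,0,1,6,5](5) P2=[4,0,1,3,3,5](0)
Move 5: P2 pit3 -> P1=[0,3,0,1,6,5](5) P2=[4,0,1,0,4,6](1)
Move 6: P2 pit5 -> P1=[1,4,1,2,7,5](5) P2=[4,0,1,0,4,0](2)
Move 7: P2 pit0 -> P1=[1,4,1,2,7,5](5) P2=[0,1,2,1,5,0](2)

Answer: 1 4 1 2 7 5 5 0 1 2 1 5 0 2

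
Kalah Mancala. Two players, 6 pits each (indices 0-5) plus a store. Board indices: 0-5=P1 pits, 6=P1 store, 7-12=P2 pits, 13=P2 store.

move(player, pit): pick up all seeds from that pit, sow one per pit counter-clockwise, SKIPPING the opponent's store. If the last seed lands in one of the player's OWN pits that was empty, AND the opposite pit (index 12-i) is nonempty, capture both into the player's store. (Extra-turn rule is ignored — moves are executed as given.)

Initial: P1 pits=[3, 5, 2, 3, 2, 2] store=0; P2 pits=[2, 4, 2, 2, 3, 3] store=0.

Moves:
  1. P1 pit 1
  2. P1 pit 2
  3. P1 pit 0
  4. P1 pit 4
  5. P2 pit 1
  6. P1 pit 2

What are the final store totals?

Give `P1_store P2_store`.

Move 1: P1 pit1 -> P1=[3,0,3,4,3,3](1) P2=[2,4,2,2,3,3](0)
Move 2: P1 pit2 -> P1=[3,0,0,5,4,4](1) P2=[2,4,2,2,3,3](0)
Move 3: P1 pit0 -> P1=[0,1,1,6,4,4](1) P2=[2,4,2,2,3,3](0)
Move 4: P1 pit4 -> P1=[0,1,1,6,0,5](2) P2=[3,5,2,2,3,3](0)
Move 5: P2 pit1 -> P1=[0,1,1,6,0,5](2) P2=[3,0,3,3,4,4](1)
Move 6: P1 pit2 -> P1=[0,1,0,7,0,5](2) P2=[3,0,3,3,4,4](1)

Answer: 2 1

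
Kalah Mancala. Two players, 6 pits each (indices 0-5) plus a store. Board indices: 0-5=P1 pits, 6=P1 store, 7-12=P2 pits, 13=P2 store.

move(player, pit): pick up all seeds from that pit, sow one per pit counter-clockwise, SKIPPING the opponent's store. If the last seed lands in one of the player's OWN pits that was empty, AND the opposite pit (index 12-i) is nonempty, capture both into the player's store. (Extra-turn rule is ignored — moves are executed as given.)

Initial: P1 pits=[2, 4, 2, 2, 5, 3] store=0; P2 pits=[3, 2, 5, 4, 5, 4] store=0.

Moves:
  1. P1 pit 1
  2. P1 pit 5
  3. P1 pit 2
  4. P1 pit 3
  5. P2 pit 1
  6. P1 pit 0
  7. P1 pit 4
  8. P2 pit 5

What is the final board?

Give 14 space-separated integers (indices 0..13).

Answer: 1 2 1 1 0 2 14 2 1 8 1 7 0 1

Derivation:
Move 1: P1 pit1 -> P1=[2,0,3,3,6,4](0) P2=[3,2,5,4,5,4](0)
Move 2: P1 pit5 -> P1=[2,0,3,3,6,0](1) P2=[4,3,6,4,5,4](0)
Move 3: P1 pit2 -> P1=[2,0,0,4,7,0](6) P2=[0,3,6,4,5,4](0)
Move 4: P1 pit3 -> P1=[2,0,0,0,8,1](7) P2=[1,3,6,4,5,4](0)
Move 5: P2 pit1 -> P1=[2,0,0,0,8,1](7) P2=[1,0,7,5,6,4](0)
Move 6: P1 pit0 -> P1=[0,1,0,0,8,1](13) P2=[1,0,7,0,6,4](0)
Move 7: P1 pit4 -> P1=[0,1,0,0,0,2](14) P2=[2,1,8,1,7,5](0)
Move 8: P2 pit5 -> P1=[1,2,1,1,0,2](14) P2=[2,1,8,1,7,0](1)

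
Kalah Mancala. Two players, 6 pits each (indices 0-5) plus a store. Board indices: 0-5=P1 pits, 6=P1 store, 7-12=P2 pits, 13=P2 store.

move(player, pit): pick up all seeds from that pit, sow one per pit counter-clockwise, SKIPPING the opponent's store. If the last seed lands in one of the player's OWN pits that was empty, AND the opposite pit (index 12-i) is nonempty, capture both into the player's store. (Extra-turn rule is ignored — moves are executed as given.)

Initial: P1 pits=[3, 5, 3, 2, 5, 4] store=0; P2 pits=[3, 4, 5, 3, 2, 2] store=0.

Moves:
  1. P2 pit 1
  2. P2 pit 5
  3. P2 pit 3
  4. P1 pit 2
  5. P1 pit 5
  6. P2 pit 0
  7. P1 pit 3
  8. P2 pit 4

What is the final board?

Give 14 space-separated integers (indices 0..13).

Answer: 6 7 1 0 7 1 2 0 2 8 2 0 2 3

Derivation:
Move 1: P2 pit1 -> P1=[3,5,3,2,5,4](0) P2=[3,0,6,4,3,3](0)
Move 2: P2 pit5 -> P1=[4,6,3,2,5,4](0) P2=[3,0,6,4,3,0](1)
Move 3: P2 pit3 -> P1=[5,6,3,2,5,4](0) P2=[3,0,6,0,4,1](2)
Move 4: P1 pit2 -> P1=[5,6,0,3,6,5](0) P2=[3,0,6,0,4,1](2)
Move 5: P1 pit5 -> P1=[5,6,0,3,6,0](1) P2=[4,1,7,1,4,1](2)
Move 6: P2 pit0 -> P1=[5,6,0,3,6,0](1) P2=[0,2,8,2,5,1](2)
Move 7: P1 pit3 -> P1=[5,6,0,0,7,1](2) P2=[0,2,8,2,5,1](2)
Move 8: P2 pit4 -> P1=[6,7,1,0,7,1](2) P2=[0,2,8,2,0,2](3)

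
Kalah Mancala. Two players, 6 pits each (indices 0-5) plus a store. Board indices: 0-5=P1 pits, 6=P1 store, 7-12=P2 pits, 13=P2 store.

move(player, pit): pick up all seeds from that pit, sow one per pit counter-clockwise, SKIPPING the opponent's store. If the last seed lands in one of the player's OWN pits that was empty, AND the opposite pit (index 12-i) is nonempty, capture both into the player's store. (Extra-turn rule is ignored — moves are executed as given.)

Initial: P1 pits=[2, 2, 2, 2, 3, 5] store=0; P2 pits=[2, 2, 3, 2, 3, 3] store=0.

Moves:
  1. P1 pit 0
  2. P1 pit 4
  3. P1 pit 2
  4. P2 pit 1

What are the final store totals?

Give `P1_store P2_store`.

Answer: 1 0

Derivation:
Move 1: P1 pit0 -> P1=[0,3,3,2,3,5](0) P2=[2,2,3,2,3,3](0)
Move 2: P1 pit4 -> P1=[0,3,3,2,0,6](1) P2=[3,2,3,2,3,3](0)
Move 3: P1 pit2 -> P1=[0,3,0,3,1,7](1) P2=[3,2,3,2,3,3](0)
Move 4: P2 pit1 -> P1=[0,3,0,3,1,7](1) P2=[3,0,4,3,3,3](0)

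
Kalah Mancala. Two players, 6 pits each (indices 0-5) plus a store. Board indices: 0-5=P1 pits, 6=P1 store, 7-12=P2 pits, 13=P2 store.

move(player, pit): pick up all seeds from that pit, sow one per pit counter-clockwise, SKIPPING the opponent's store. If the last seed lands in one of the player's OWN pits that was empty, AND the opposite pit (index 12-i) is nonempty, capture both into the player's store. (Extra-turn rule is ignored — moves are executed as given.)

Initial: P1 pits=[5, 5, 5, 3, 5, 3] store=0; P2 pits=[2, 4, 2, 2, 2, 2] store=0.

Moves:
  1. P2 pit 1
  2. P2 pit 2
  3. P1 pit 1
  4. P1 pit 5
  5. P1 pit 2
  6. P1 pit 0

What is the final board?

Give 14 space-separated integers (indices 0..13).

Answer: 0 1 1 6 8 2 3 4 2 1 4 4 4 0

Derivation:
Move 1: P2 pit1 -> P1=[5,5,5,3,5,3](0) P2=[2,0,3,3,3,3](0)
Move 2: P2 pit2 -> P1=[5,5,5,3,5,3](0) P2=[2,0,0,4,4,4](0)
Move 3: P1 pit1 -> P1=[5,0,6,4,6,4](1) P2=[2,0,0,4,4,4](0)
Move 4: P1 pit5 -> P1=[5,0,6,4,6,0](2) P2=[3,1,1,4,4,4](0)
Move 5: P1 pit2 -> P1=[5,0,0,5,7,1](3) P2=[4,2,1,4,4,4](0)
Move 6: P1 pit0 -> P1=[0,1,1,6,8,2](3) P2=[4,2,1,4,4,4](0)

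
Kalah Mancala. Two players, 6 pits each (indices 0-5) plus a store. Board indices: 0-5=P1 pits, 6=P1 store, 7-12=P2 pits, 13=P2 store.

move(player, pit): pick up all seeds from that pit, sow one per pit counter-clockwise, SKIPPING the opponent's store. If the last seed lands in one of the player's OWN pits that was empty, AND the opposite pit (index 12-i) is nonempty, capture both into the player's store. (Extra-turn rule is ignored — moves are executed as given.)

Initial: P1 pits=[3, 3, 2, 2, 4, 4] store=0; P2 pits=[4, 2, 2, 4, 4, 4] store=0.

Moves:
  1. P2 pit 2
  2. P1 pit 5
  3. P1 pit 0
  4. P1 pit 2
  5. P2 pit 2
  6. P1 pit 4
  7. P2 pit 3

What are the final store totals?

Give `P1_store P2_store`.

Move 1: P2 pit2 -> P1=[3,3,2,2,4,4](0) P2=[4,2,0,5,5,4](0)
Move 2: P1 pit5 -> P1=[3,3,2,2,4,0](1) P2=[5,3,1,5,5,4](0)
Move 3: P1 pit0 -> P1=[0,4,3,3,4,0](1) P2=[5,3,1,5,5,4](0)
Move 4: P1 pit2 -> P1=[0,4,0,4,5,0](7) P2=[0,3,1,5,5,4](0)
Move 5: P2 pit2 -> P1=[0,4,0,4,5,0](7) P2=[0,3,0,6,5,4](0)
Move 6: P1 pit4 -> P1=[0,4,0,4,0,1](8) P2=[1,4,1,6,5,4](0)
Move 7: P2 pit3 -> P1=[1,5,1,4,0,1](8) P2=[1,4,1,0,6,5](1)

Answer: 8 1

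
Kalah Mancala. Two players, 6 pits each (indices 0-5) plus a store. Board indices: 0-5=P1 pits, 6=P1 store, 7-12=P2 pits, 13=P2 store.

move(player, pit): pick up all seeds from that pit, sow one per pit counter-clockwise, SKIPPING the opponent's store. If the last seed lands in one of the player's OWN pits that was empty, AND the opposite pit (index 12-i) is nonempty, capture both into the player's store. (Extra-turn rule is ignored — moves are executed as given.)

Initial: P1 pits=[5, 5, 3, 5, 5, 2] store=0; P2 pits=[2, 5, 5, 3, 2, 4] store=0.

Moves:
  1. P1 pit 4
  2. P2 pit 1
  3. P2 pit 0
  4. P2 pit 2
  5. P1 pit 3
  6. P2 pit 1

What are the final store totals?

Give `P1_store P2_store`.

Answer: 2 2

Derivation:
Move 1: P1 pit4 -> P1=[5,5,3,5,0,3](1) P2=[3,6,6,3,2,4](0)
Move 2: P2 pit1 -> P1=[6,5,3,5,0,3](1) P2=[3,0,7,4,3,5](1)
Move 3: P2 pit0 -> P1=[6,5,3,5,0,3](1) P2=[0,1,8,5,3,5](1)
Move 4: P2 pit2 -> P1=[7,6,4,6,0,3](1) P2=[0,1,0,6,4,6](2)
Move 5: P1 pit3 -> P1=[7,6,4,0,1,4](2) P2=[1,2,1,6,4,6](2)
Move 6: P2 pit1 -> P1=[7,6,4,0,1,4](2) P2=[1,0,2,7,4,6](2)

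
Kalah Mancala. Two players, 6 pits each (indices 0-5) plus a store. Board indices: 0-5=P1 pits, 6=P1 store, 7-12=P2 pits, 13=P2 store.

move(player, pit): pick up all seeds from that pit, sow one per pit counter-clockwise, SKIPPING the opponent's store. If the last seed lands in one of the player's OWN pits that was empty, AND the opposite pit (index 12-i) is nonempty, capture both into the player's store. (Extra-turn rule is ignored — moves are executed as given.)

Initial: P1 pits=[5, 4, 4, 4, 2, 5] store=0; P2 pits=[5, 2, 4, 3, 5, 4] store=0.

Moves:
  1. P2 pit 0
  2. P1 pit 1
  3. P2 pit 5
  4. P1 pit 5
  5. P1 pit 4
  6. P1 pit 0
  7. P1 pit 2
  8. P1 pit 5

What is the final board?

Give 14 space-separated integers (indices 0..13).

Answer: 0 2 0 8 2 0 5 4 6 7 5 7 0 1

Derivation:
Move 1: P2 pit0 -> P1=[5,4,4,4,2,5](0) P2=[0,3,5,4,6,5](0)
Move 2: P1 pit1 -> P1=[5,0,5,5,3,6](0) P2=[0,3,5,4,6,5](0)
Move 3: P2 pit5 -> P1=[6,1,6,6,3,6](0) P2=[0,3,5,4,6,0](1)
Move 4: P1 pit5 -> P1=[6,1,6,6,3,0](1) P2=[1,4,6,5,7,0](1)
Move 5: P1 pit4 -> P1=[6,1,6,6,0,1](2) P2=[2,4,6,5,7,0](1)
Move 6: P1 pit0 -> P1=[0,2,7,7,1,2](3) P2=[2,4,6,5,7,0](1)
Move 7: P1 pit2 -> P1=[0,2,0,8,2,3](4) P2=[3,5,7,5,7,0](1)
Move 8: P1 pit5 -> P1=[0,2,0,8,2,0](5) P2=[4,6,7,5,7,0](1)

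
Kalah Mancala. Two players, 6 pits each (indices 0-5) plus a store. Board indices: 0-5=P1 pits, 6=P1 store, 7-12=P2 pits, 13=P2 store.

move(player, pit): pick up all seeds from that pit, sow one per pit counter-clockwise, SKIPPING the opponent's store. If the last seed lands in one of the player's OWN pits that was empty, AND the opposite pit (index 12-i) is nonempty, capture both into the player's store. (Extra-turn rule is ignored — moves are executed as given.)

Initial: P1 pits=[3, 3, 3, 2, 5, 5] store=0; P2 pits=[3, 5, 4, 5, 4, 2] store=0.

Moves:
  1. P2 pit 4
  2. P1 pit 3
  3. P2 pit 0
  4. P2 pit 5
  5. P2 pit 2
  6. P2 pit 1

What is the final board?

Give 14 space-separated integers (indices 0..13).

Move 1: P2 pit4 -> P1=[4,4,3,2,5,5](0) P2=[3,5,4,5,0,3](1)
Move 2: P1 pit3 -> P1=[4,4,3,0,6,6](0) P2=[3,5,4,5,0,3](1)
Move 3: P2 pit0 -> P1=[4,4,3,0,6,6](0) P2=[0,6,5,6,0,3](1)
Move 4: P2 pit5 -> P1=[5,5,3,0,6,6](0) P2=[0,6,5,6,0,0](2)
Move 5: P2 pit2 -> P1=[6,5,3,0,6,6](0) P2=[0,6,0,7,1,1](3)
Move 6: P2 pit1 -> P1=[7,5,3,0,6,6](0) P2=[0,0,1,8,2,2](4)

Answer: 7 5 3 0 6 6 0 0 0 1 8 2 2 4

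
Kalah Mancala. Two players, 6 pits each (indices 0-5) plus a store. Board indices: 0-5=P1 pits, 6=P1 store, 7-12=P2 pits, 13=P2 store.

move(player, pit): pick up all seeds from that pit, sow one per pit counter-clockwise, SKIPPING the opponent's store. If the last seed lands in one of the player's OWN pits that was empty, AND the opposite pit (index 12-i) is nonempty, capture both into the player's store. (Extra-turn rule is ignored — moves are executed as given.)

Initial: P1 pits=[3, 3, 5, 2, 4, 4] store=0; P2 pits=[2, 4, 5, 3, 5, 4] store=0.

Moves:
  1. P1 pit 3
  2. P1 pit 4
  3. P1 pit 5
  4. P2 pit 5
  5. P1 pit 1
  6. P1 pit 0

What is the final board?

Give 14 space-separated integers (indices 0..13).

Move 1: P1 pit3 -> P1=[3,3,5,0,5,5](0) P2=[2,4,5,3,5,4](0)
Move 2: P1 pit4 -> P1=[3,3,5,0,0,6](1) P2=[3,5,6,3,5,4](0)
Move 3: P1 pit5 -> P1=[3,3,5,0,0,0](2) P2=[4,6,7,4,6,4](0)
Move 4: P2 pit5 -> P1=[4,4,6,0,0,0](2) P2=[4,6,7,4,6,0](1)
Move 5: P1 pit1 -> P1=[4,0,7,1,1,0](7) P2=[0,6,7,4,6,0](1)
Move 6: P1 pit0 -> P1=[0,1,8,2,2,0](7) P2=[0,6,7,4,6,0](1)

Answer: 0 1 8 2 2 0 7 0 6 7 4 6 0 1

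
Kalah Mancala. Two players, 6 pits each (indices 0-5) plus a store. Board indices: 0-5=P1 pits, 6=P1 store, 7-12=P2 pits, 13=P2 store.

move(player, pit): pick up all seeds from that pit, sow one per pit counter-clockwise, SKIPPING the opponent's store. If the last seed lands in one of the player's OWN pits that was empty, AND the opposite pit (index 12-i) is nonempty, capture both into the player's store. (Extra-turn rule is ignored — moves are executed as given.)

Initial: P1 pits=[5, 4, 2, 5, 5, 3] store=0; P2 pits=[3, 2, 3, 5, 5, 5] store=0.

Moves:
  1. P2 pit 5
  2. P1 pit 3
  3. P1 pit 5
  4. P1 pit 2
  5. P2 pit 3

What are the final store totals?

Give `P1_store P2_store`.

Move 1: P2 pit5 -> P1=[6,5,3,6,5,3](0) P2=[3,2,3,5,5,0](1)
Move 2: P1 pit3 -> P1=[6,5,3,0,6,4](1) P2=[4,3,4,5,5,0](1)
Move 3: P1 pit5 -> P1=[6,5,3,0,6,0](2) P2=[5,4,5,5,5,0](1)
Move 4: P1 pit2 -> P1=[6,5,0,1,7,0](8) P2=[0,4,5,5,5,0](1)
Move 5: P2 pit3 -> P1=[7,6,0,1,7,0](8) P2=[0,4,5,0,6,1](2)

Answer: 8 2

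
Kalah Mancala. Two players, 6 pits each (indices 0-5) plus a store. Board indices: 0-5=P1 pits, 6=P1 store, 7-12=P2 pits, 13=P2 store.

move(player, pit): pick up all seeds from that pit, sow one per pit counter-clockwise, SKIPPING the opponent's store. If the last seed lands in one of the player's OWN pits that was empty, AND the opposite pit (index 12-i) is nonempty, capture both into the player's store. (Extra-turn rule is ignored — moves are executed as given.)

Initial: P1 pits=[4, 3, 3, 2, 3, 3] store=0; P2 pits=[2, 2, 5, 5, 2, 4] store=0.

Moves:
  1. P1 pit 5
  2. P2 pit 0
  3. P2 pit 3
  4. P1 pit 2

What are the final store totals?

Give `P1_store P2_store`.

Move 1: P1 pit5 -> P1=[4,3,3,2,3,0](1) P2=[3,3,5,5,2,4](0)
Move 2: P2 pit0 -> P1=[4,3,3,2,3,0](1) P2=[0,4,6,6,2,4](0)
Move 3: P2 pit3 -> P1=[5,4,4,2,3,0](1) P2=[0,4,6,0,3,5](1)
Move 4: P1 pit2 -> P1=[5,4,0,3,4,1](2) P2=[0,4,6,0,3,5](1)

Answer: 2 1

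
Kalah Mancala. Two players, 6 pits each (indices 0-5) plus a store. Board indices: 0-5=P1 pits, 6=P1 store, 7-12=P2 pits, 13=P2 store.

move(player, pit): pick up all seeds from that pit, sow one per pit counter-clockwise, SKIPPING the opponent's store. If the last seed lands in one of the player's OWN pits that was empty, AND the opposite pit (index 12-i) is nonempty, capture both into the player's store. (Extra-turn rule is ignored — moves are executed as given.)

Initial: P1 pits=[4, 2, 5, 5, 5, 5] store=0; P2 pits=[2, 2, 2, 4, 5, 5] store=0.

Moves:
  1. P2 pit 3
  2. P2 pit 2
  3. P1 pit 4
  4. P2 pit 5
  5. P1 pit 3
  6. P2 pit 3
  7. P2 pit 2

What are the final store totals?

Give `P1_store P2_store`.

Answer: 2 2

Derivation:
Move 1: P2 pit3 -> P1=[5,2,5,5,5,5](0) P2=[2,2,2,0,6,6](1)
Move 2: P2 pit2 -> P1=[5,2,5,5,5,5](0) P2=[2,2,0,1,7,6](1)
Move 3: P1 pit4 -> P1=[5,2,5,5,0,6](1) P2=[3,3,1,1,7,6](1)
Move 4: P2 pit5 -> P1=[6,3,6,6,1,6](1) P2=[3,3,1,1,7,0](2)
Move 5: P1 pit3 -> P1=[6,3,6,0,2,7](2) P2=[4,4,2,1,7,0](2)
Move 6: P2 pit3 -> P1=[6,3,6,0,2,7](2) P2=[4,4,2,0,8,0](2)
Move 7: P2 pit2 -> P1=[6,3,6,0,2,7](2) P2=[4,4,0,1,9,0](2)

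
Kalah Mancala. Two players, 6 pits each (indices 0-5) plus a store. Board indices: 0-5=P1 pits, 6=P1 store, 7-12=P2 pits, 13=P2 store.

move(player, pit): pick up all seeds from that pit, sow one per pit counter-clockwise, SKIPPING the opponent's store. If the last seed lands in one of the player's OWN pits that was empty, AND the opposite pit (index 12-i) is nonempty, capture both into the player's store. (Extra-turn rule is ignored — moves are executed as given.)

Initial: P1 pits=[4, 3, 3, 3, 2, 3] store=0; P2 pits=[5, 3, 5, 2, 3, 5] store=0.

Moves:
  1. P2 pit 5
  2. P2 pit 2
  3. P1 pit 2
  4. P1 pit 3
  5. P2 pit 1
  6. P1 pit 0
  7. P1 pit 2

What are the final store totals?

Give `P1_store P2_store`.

Move 1: P2 pit5 -> P1=[5,4,4,4,2,3](0) P2=[5,3,5,2,3,0](1)
Move 2: P2 pit2 -> P1=[6,4,4,4,2,3](0) P2=[5,3,0,3,4,1](2)
Move 3: P1 pit2 -> P1=[6,4,0,5,3,4](1) P2=[5,3,0,3,4,1](2)
Move 4: P1 pit3 -> P1=[6,4,0,0,4,5](2) P2=[6,4,0,3,4,1](2)
Move 5: P2 pit1 -> P1=[6,4,0,0,4,5](2) P2=[6,0,1,4,5,2](2)
Move 6: P1 pit0 -> P1=[0,5,1,1,5,6](3) P2=[6,0,1,4,5,2](2)
Move 7: P1 pit2 -> P1=[0,5,0,2,5,6](3) P2=[6,0,1,4,5,2](2)

Answer: 3 2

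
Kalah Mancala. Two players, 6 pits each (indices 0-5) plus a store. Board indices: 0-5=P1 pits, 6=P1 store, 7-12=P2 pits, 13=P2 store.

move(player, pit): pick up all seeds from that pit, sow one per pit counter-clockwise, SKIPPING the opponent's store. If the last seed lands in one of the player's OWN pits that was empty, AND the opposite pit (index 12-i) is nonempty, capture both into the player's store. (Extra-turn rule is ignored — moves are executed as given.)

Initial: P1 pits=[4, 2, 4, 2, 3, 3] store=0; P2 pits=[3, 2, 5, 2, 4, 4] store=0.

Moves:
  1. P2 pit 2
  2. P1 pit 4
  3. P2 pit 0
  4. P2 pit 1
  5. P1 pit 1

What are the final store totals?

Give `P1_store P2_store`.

Move 1: P2 pit2 -> P1=[5,2,4,2,3,3](0) P2=[3,2,0,3,5,5](1)
Move 2: P1 pit4 -> P1=[5,2,4,2,0,4](1) P2=[4,2,0,3,5,5](1)
Move 3: P2 pit0 -> P1=[5,2,4,2,0,4](1) P2=[0,3,1,4,6,5](1)
Move 4: P2 pit1 -> P1=[5,2,4,2,0,4](1) P2=[0,0,2,5,7,5](1)
Move 5: P1 pit1 -> P1=[5,0,5,3,0,4](1) P2=[0,0,2,5,7,5](1)

Answer: 1 1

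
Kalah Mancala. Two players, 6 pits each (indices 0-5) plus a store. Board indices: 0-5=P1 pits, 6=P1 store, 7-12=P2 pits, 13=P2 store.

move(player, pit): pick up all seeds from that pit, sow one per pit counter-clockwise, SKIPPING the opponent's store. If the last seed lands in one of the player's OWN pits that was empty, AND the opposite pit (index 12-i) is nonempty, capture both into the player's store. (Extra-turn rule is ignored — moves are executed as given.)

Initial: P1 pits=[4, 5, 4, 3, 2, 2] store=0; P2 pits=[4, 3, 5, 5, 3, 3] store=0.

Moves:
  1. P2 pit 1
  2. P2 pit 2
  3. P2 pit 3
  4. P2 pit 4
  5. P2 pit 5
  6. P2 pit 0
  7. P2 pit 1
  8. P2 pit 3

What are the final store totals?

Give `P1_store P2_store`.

Answer: 0 14

Derivation:
Move 1: P2 pit1 -> P1=[4,5,4,3,2,2](0) P2=[4,0,6,6,4,3](0)
Move 2: P2 pit2 -> P1=[5,6,4,3,2,2](0) P2=[4,0,0,7,5,4](1)
Move 3: P2 pit3 -> P1=[6,7,5,4,2,2](0) P2=[4,0,0,0,6,5](2)
Move 4: P2 pit4 -> P1=[7,8,6,5,2,2](0) P2=[4,0,0,0,0,6](3)
Move 5: P2 pit5 -> P1=[8,9,7,6,3,2](0) P2=[4,0,0,0,0,0](4)
Move 6: P2 pit0 -> P1=[8,0,7,6,3,2](0) P2=[0,1,1,1,0,0](14)
Move 7: P2 pit1 -> P1=[8,0,7,6,3,2](0) P2=[0,0,2,1,0,0](14)
Move 8: P2 pit3 -> P1=[8,0,7,6,3,2](0) P2=[0,0,2,0,1,0](14)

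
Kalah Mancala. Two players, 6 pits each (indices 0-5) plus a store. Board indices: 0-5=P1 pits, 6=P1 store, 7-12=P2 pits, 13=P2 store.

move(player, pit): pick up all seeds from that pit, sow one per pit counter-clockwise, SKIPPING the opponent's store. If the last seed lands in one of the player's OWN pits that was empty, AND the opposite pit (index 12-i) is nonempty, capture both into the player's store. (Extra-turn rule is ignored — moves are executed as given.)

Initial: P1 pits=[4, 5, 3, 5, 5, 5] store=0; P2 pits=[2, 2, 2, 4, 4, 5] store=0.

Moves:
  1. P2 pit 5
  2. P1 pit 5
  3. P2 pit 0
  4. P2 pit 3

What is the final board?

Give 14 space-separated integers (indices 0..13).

Move 1: P2 pit5 -> P1=[5,6,4,6,5,5](0) P2=[2,2,2,4,4,0](1)
Move 2: P1 pit5 -> P1=[5,6,4,6,5,0](1) P2=[3,3,3,5,4,0](1)
Move 3: P2 pit0 -> P1=[5,6,4,6,5,0](1) P2=[0,4,4,6,4,0](1)
Move 4: P2 pit3 -> P1=[6,7,5,6,5,0](1) P2=[0,4,4,0,5,1](2)

Answer: 6 7 5 6 5 0 1 0 4 4 0 5 1 2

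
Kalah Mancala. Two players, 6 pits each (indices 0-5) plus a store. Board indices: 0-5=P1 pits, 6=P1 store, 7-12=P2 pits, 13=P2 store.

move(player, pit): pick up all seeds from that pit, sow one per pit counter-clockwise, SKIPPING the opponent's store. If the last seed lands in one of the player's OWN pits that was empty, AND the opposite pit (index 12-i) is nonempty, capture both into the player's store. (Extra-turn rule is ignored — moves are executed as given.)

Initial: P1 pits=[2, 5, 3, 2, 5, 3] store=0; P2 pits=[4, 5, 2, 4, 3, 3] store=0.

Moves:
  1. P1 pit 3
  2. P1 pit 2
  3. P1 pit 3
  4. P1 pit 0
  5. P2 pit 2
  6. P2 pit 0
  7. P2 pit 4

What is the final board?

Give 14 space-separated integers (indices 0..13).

Answer: 1 7 1 0 8 5 5 0 6 1 2 0 4 1

Derivation:
Move 1: P1 pit3 -> P1=[2,5,3,0,6,4](0) P2=[4,5,2,4,3,3](0)
Move 2: P1 pit2 -> P1=[2,5,0,1,7,5](0) P2=[4,5,2,4,3,3](0)
Move 3: P1 pit3 -> P1=[2,5,0,0,8,5](0) P2=[4,5,2,4,3,3](0)
Move 4: P1 pit0 -> P1=[0,6,0,0,8,5](5) P2=[4,5,2,0,3,3](0)
Move 5: P2 pit2 -> P1=[0,6,0,0,8,5](5) P2=[4,5,0,1,4,3](0)
Move 6: P2 pit0 -> P1=[0,6,0,0,8,5](5) P2=[0,6,1,2,5,3](0)
Move 7: P2 pit4 -> P1=[1,7,1,0,8,5](5) P2=[0,6,1,2,0,4](1)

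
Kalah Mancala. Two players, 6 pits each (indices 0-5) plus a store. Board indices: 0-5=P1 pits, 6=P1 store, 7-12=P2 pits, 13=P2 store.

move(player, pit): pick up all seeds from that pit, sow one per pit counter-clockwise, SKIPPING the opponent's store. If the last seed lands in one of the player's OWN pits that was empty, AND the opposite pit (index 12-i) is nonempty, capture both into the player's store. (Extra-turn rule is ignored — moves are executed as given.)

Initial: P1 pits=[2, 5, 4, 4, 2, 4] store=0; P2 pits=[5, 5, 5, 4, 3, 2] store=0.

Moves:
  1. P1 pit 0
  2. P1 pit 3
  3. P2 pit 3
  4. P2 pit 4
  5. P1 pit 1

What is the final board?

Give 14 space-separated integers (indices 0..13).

Move 1: P1 pit0 -> P1=[0,6,5,4,2,4](0) P2=[5,5,5,4,3,2](0)
Move 2: P1 pit3 -> P1=[0,6,5,0,3,5](1) P2=[6,5,5,4,3,2](0)
Move 3: P2 pit3 -> P1=[1,6,5,0,3,5](1) P2=[6,5,5,0,4,3](1)
Move 4: P2 pit4 -> P1=[2,7,5,0,3,5](1) P2=[6,5,5,0,0,4](2)
Move 5: P1 pit1 -> P1=[2,0,6,1,4,6](2) P2=[7,6,5,0,0,4](2)

Answer: 2 0 6 1 4 6 2 7 6 5 0 0 4 2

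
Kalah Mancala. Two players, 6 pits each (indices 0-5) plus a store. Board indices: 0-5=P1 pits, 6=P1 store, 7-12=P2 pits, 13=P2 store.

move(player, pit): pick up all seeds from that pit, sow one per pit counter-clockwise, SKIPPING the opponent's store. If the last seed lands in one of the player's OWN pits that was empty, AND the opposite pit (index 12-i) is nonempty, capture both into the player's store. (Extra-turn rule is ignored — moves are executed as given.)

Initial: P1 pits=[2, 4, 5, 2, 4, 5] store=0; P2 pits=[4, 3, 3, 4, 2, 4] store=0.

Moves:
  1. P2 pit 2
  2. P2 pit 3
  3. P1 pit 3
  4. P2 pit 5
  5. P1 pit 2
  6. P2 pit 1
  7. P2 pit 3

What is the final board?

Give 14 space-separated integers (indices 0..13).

Answer: 0 6 0 2 7 7 1 5 0 1 0 6 0 7

Derivation:
Move 1: P2 pit2 -> P1=[2,4,5,2,4,5](0) P2=[4,3,0,5,3,5](0)
Move 2: P2 pit3 -> P1=[3,5,5,2,4,5](0) P2=[4,3,0,0,4,6](1)
Move 3: P1 pit3 -> P1=[3,5,5,0,5,6](0) P2=[4,3,0,0,4,6](1)
Move 4: P2 pit5 -> P1=[4,6,6,1,6,6](0) P2=[4,3,0,0,4,0](2)
Move 5: P1 pit2 -> P1=[4,6,0,2,7,7](1) P2=[5,4,0,0,4,0](2)
Move 6: P2 pit1 -> P1=[0,6,0,2,7,7](1) P2=[5,0,1,1,5,0](7)
Move 7: P2 pit3 -> P1=[0,6,0,2,7,7](1) P2=[5,0,1,0,6,0](7)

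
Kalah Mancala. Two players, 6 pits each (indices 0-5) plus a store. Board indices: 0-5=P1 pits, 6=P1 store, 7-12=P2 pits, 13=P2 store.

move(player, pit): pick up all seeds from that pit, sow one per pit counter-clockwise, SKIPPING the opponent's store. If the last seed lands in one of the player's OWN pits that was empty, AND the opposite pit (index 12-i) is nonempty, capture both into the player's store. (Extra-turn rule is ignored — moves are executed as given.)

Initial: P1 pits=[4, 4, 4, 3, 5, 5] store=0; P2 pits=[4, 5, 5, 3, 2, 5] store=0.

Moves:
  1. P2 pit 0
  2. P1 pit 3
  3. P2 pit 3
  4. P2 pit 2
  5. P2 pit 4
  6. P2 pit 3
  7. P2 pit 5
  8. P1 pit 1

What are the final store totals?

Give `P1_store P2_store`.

Move 1: P2 pit0 -> P1=[4,4,4,3,5,5](0) P2=[0,6,6,4,3,5](0)
Move 2: P1 pit3 -> P1=[4,4,4,0,6,6](1) P2=[0,6,6,4,3,5](0)
Move 3: P2 pit3 -> P1=[5,4,4,0,6,6](1) P2=[0,6,6,0,4,6](1)
Move 4: P2 pit2 -> P1=[6,5,4,0,6,6](1) P2=[0,6,0,1,5,7](2)
Move 5: P2 pit4 -> P1=[7,6,5,0,6,6](1) P2=[0,6,0,1,0,8](3)
Move 6: P2 pit3 -> P1=[7,0,5,0,6,6](1) P2=[0,6,0,0,0,8](10)
Move 7: P2 pit5 -> P1=[8,1,6,1,7,0](1) P2=[0,6,0,0,0,0](19)
Move 8: P1 pit1 -> P1=[8,0,7,1,7,0](1) P2=[0,6,0,0,0,0](19)

Answer: 1 19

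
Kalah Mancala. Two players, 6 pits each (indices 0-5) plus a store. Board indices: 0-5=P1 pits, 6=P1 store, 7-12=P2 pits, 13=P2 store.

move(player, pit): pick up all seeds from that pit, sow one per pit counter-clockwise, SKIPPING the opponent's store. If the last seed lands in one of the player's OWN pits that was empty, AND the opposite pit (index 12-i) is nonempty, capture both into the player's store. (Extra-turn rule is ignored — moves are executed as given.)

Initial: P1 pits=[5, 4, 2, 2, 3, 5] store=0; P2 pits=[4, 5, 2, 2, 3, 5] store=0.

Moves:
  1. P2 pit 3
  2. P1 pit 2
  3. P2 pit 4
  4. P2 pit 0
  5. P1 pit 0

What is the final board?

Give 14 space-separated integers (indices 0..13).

Move 1: P2 pit3 -> P1=[5,4,2,2,3,5](0) P2=[4,5,2,0,4,6](0)
Move 2: P1 pit2 -> P1=[5,4,0,3,4,5](0) P2=[4,5,2,0,4,6](0)
Move 3: P2 pit4 -> P1=[6,5,0,3,4,5](0) P2=[4,5,2,0,0,7](1)
Move 4: P2 pit0 -> P1=[6,0,0,3,4,5](0) P2=[0,6,3,1,0,7](7)
Move 5: P1 pit0 -> P1=[0,1,1,4,5,6](1) P2=[0,6,3,1,0,7](7)

Answer: 0 1 1 4 5 6 1 0 6 3 1 0 7 7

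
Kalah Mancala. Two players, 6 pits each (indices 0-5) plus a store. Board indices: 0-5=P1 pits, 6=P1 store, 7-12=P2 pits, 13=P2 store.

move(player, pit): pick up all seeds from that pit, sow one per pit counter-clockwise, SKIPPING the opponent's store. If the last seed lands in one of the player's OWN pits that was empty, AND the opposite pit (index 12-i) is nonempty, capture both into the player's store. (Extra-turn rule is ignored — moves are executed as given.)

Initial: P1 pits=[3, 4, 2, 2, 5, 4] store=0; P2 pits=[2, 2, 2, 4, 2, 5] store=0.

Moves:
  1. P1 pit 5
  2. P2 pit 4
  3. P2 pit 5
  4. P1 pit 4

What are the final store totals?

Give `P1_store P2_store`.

Answer: 2 2

Derivation:
Move 1: P1 pit5 -> P1=[3,4,2,2,5,0](1) P2=[3,3,3,4,2,5](0)
Move 2: P2 pit4 -> P1=[3,4,2,2,5,0](1) P2=[3,3,3,4,0,6](1)
Move 3: P2 pit5 -> P1=[4,5,3,3,6,0](1) P2=[3,3,3,4,0,0](2)
Move 4: P1 pit4 -> P1=[4,5,3,3,0,1](2) P2=[4,4,4,5,0,0](2)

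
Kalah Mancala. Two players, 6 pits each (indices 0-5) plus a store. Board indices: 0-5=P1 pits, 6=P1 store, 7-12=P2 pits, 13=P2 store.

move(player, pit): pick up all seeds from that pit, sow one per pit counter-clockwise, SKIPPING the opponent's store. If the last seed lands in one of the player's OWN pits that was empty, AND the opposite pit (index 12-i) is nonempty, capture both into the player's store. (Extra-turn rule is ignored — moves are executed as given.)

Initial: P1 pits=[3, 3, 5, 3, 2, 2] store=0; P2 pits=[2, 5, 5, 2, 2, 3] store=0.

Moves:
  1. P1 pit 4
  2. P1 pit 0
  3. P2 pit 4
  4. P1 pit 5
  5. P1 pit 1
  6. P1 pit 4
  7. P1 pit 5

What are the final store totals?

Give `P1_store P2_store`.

Move 1: P1 pit4 -> P1=[3,3,5,3,0,3](1) P2=[2,5,5,2,2,3](0)
Move 2: P1 pit0 -> P1=[0,4,6,4,0,3](1) P2=[2,5,5,2,2,3](0)
Move 3: P2 pit4 -> P1=[0,4,6,4,0,3](1) P2=[2,5,5,2,0,4](1)
Move 4: P1 pit5 -> P1=[0,4,6,4,0,0](2) P2=[3,6,5,2,0,4](1)
Move 5: P1 pit1 -> P1=[0,0,7,5,1,0](6) P2=[0,6,5,2,0,4](1)
Move 6: P1 pit4 -> P1=[0,0,7,5,0,1](6) P2=[0,6,5,2,0,4](1)
Move 7: P1 pit5 -> P1=[0,0,7,5,0,0](7) P2=[0,6,5,2,0,4](1)

Answer: 7 1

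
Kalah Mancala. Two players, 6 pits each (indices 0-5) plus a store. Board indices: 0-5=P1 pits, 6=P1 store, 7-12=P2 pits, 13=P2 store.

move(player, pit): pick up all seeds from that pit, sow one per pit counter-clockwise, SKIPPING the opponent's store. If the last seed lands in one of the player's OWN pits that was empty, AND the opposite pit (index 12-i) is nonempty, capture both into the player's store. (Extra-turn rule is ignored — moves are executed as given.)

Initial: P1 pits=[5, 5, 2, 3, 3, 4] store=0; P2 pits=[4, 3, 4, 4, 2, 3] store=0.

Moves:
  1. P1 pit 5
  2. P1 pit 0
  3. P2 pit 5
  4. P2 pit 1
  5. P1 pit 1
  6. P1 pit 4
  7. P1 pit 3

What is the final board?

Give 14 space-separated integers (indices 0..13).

Answer: 0 0 4 0 1 3 10 3 3 7 5 3 0 3

Derivation:
Move 1: P1 pit5 -> P1=[5,5,2,3,3,0](1) P2=[5,4,5,4,2,3](0)
Move 2: P1 pit0 -> P1=[0,6,3,4,4,0](7) P2=[0,4,5,4,2,3](0)
Move 3: P2 pit5 -> P1=[1,7,3,4,4,0](7) P2=[0,4,5,4,2,0](1)
Move 4: P2 pit1 -> P1=[0,7,3,4,4,0](7) P2=[0,0,6,5,3,0](3)
Move 5: P1 pit1 -> P1=[0,0,4,5,5,1](8) P2=[1,1,6,5,3,0](3)
Move 6: P1 pit4 -> P1=[0,0,4,5,0,2](9) P2=[2,2,7,5,3,0](3)
Move 7: P1 pit3 -> P1=[0,0,4,0,1,3](10) P2=[3,3,7,5,3,0](3)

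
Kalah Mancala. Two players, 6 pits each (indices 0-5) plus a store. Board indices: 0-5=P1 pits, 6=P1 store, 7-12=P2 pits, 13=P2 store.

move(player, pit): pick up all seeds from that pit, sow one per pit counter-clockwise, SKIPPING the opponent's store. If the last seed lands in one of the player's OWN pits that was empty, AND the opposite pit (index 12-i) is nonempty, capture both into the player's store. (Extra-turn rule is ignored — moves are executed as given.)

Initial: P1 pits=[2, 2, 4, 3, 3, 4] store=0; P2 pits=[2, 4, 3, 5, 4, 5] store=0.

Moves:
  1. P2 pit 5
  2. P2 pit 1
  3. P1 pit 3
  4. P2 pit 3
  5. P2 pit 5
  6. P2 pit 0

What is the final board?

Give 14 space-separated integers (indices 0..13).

Answer: 1 4 0 0 4 5 1 0 1 5 0 6 0 14

Derivation:
Move 1: P2 pit5 -> P1=[3,3,5,4,3,4](0) P2=[2,4,3,5,4,0](1)
Move 2: P2 pit1 -> P1=[0,3,5,4,3,4](0) P2=[2,0,4,6,5,0](5)
Move 3: P1 pit3 -> P1=[0,3,5,0,4,5](1) P2=[3,0,4,6,5,0](5)
Move 4: P2 pit3 -> P1=[1,4,6,0,4,5](1) P2=[3,0,4,0,6,1](6)
Move 5: P2 pit5 -> P1=[1,4,6,0,4,5](1) P2=[3,0,4,0,6,0](7)
Move 6: P2 pit0 -> P1=[1,4,0,0,4,5](1) P2=[0,1,5,0,6,0](14)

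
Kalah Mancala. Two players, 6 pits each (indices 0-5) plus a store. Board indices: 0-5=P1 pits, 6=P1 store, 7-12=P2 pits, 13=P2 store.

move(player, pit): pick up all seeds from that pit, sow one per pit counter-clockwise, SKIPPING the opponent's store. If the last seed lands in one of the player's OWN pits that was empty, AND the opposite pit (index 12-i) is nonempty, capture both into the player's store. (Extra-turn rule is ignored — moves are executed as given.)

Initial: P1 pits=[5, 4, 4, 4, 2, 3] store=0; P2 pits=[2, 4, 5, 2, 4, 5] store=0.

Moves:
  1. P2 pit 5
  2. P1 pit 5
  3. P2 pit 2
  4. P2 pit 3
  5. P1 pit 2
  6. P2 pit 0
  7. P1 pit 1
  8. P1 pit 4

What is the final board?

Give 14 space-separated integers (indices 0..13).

Answer: 7 0 1 7 0 3 4 1 7 1 1 7 2 3

Derivation:
Move 1: P2 pit5 -> P1=[6,5,5,5,2,3](0) P2=[2,4,5,2,4,0](1)
Move 2: P1 pit5 -> P1=[6,5,5,5,2,0](1) P2=[3,5,5,2,4,0](1)
Move 3: P2 pit2 -> P1=[7,5,5,5,2,0](1) P2=[3,5,0,3,5,1](2)
Move 4: P2 pit3 -> P1=[7,5,5,5,2,0](1) P2=[3,5,0,0,6,2](3)
Move 5: P1 pit2 -> P1=[7,5,0,6,3,1](2) P2=[4,5,0,0,6,2](3)
Move 6: P2 pit0 -> P1=[7,5,0,6,3,1](2) P2=[0,6,1,1,7,2](3)
Move 7: P1 pit1 -> P1=[7,0,1,7,4,2](3) P2=[0,6,1,1,7,2](3)
Move 8: P1 pit4 -> P1=[7,0,1,7,0,3](4) P2=[1,7,1,1,7,2](3)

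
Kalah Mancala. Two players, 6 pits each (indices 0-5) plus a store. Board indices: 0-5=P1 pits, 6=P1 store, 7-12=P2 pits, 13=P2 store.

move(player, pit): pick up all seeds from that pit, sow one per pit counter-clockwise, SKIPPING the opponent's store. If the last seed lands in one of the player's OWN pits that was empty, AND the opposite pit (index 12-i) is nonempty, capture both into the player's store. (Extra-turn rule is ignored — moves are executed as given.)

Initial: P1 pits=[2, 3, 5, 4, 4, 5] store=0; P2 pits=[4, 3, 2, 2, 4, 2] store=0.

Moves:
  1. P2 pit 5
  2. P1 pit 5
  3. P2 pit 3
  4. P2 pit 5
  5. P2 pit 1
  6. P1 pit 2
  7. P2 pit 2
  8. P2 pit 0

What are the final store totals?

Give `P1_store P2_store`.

Move 1: P2 pit5 -> P1=[3,3,5,4,4,5](0) P2=[4,3,2,2,4,0](1)
Move 2: P1 pit5 -> P1=[3,3,5,4,4,0](1) P2=[5,4,3,3,4,0](1)
Move 3: P2 pit3 -> P1=[3,3,5,4,4,0](1) P2=[5,4,3,0,5,1](2)
Move 4: P2 pit5 -> P1=[3,3,5,4,4,0](1) P2=[5,4,3,0,5,0](3)
Move 5: P2 pit1 -> P1=[0,3,5,4,4,0](1) P2=[5,0,4,1,6,0](7)
Move 6: P1 pit2 -> P1=[0,3,0,5,5,1](2) P2=[6,0,4,1,6,0](7)
Move 7: P2 pit2 -> P1=[0,3,0,5,5,1](2) P2=[6,0,0,2,7,1](8)
Move 8: P2 pit0 -> P1=[0,3,0,5,5,1](2) P2=[0,1,1,3,8,2](9)

Answer: 2 9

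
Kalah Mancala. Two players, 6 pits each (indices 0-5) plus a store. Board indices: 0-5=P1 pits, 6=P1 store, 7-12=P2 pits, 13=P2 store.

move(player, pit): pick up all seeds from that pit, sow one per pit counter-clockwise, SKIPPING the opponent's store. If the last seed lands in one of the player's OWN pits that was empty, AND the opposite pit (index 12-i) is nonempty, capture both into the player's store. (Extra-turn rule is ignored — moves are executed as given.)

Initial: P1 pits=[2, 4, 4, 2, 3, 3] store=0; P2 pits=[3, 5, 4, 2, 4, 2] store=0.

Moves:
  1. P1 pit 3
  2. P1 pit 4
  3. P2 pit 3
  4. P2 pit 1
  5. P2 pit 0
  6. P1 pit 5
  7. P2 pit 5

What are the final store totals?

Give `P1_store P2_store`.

Move 1: P1 pit3 -> P1=[2,4,4,0,4,4](0) P2=[3,5,4,2,4,2](0)
Move 2: P1 pit4 -> P1=[2,4,4,0,0,5](1) P2=[4,6,4,2,4,2](0)
Move 3: P2 pit3 -> P1=[2,4,4,0,0,5](1) P2=[4,6,4,0,5,3](0)
Move 4: P2 pit1 -> P1=[3,4,4,0,0,5](1) P2=[4,0,5,1,6,4](1)
Move 5: P2 pit0 -> P1=[3,4,4,0,0,5](1) P2=[0,1,6,2,7,4](1)
Move 6: P1 pit5 -> P1=[3,4,4,0,0,0](2) P2=[1,2,7,3,7,4](1)
Move 7: P2 pit5 -> P1=[4,5,5,0,0,0](2) P2=[1,2,7,3,7,0](2)

Answer: 2 2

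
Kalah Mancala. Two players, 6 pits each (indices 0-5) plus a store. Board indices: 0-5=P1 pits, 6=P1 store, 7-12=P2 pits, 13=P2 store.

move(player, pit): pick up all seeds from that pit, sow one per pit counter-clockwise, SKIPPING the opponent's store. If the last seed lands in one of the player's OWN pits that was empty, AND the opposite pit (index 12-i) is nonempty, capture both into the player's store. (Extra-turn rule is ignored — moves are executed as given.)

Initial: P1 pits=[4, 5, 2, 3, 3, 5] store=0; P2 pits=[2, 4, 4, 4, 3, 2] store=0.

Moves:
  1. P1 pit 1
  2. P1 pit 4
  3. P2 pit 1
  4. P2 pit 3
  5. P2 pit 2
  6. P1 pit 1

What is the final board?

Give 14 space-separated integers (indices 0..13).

Move 1: P1 pit1 -> P1=[4,0,3,4,4,6](1) P2=[2,4,4,4,3,2](0)
Move 2: P1 pit4 -> P1=[4,0,3,4,0,7](2) P2=[3,5,4,4,3,2](0)
Move 3: P2 pit1 -> P1=[4,0,3,4,0,7](2) P2=[3,0,5,5,4,3](1)
Move 4: P2 pit3 -> P1=[5,1,3,4,0,7](2) P2=[3,0,5,0,5,4](2)
Move 5: P2 pit2 -> P1=[6,1,3,4,0,7](2) P2=[3,0,0,1,6,5](3)
Move 6: P1 pit1 -> P1=[6,0,4,4,0,7](2) P2=[3,0,0,1,6,5](3)

Answer: 6 0 4 4 0 7 2 3 0 0 1 6 5 3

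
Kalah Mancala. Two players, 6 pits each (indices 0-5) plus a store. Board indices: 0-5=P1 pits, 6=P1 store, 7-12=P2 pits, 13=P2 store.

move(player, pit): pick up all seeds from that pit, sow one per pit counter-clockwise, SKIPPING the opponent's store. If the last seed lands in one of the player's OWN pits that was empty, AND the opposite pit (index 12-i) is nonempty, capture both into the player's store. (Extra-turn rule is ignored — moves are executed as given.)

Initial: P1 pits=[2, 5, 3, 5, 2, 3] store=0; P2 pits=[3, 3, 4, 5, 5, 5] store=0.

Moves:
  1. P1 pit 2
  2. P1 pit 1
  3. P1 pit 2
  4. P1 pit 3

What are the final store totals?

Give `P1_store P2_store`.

Answer: 2 0

Derivation:
Move 1: P1 pit2 -> P1=[2,5,0,6,3,4](0) P2=[3,3,4,5,5,5](0)
Move 2: P1 pit1 -> P1=[2,0,1,7,4,5](1) P2=[3,3,4,5,5,5](0)
Move 3: P1 pit2 -> P1=[2,0,0,8,4,5](1) P2=[3,3,4,5,5,5](0)
Move 4: P1 pit3 -> P1=[2,0,0,0,5,6](2) P2=[4,4,5,6,6,5](0)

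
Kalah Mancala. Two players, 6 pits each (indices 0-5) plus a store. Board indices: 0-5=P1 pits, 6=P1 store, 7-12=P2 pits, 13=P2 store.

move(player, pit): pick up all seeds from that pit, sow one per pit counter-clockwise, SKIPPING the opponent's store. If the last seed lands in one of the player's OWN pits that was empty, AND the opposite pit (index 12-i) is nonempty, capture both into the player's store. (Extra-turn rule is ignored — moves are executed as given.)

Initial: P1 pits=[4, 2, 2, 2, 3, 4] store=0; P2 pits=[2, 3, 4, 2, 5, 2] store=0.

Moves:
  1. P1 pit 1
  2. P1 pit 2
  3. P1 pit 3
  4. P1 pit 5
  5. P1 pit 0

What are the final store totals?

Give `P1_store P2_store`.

Answer: 2 0

Derivation:
Move 1: P1 pit1 -> P1=[4,0,3,3,3,4](0) P2=[2,3,4,2,5,2](0)
Move 2: P1 pit2 -> P1=[4,0,0,4,4,5](0) P2=[2,3,4,2,5,2](0)
Move 3: P1 pit3 -> P1=[4,0,0,0,5,6](1) P2=[3,3,4,2,5,2](0)
Move 4: P1 pit5 -> P1=[4,0,0,0,5,0](2) P2=[4,4,5,3,6,2](0)
Move 5: P1 pit0 -> P1=[0,1,1,1,6,0](2) P2=[4,4,5,3,6,2](0)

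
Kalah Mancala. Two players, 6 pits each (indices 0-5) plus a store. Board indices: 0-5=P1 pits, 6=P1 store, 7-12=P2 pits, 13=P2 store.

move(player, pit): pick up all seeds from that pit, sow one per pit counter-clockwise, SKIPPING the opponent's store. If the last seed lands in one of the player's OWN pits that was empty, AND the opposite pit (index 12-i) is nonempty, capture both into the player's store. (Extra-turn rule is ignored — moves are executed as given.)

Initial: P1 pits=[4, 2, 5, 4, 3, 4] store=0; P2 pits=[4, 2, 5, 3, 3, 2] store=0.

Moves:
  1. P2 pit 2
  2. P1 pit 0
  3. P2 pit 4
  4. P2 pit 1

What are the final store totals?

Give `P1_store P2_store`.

Answer: 0 2

Derivation:
Move 1: P2 pit2 -> P1=[5,2,5,4,3,4](0) P2=[4,2,0,4,4,3](1)
Move 2: P1 pit0 -> P1=[0,3,6,5,4,5](0) P2=[4,2,0,4,4,3](1)
Move 3: P2 pit4 -> P1=[1,4,6,5,4,5](0) P2=[4,2,0,4,0,4](2)
Move 4: P2 pit1 -> P1=[1,4,6,5,4,5](0) P2=[4,0,1,5,0,4](2)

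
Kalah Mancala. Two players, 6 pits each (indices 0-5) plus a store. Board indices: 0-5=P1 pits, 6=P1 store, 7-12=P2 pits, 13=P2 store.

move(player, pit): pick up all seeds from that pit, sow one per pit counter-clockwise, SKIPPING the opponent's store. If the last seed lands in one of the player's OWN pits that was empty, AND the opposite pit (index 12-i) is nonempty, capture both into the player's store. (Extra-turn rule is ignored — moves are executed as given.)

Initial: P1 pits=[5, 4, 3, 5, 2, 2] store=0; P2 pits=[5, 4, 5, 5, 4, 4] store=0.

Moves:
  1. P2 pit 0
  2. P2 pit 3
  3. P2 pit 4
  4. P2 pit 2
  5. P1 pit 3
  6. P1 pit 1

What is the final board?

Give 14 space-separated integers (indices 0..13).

Answer: 8 0 6 1 4 4 2 2 7 1 1 1 8 3

Derivation:
Move 1: P2 pit0 -> P1=[5,4,3,5,2,2](0) P2=[0,5,6,6,5,5](0)
Move 2: P2 pit3 -> P1=[6,5,4,5,2,2](0) P2=[0,5,6,0,6,6](1)
Move 3: P2 pit4 -> P1=[7,6,5,6,2,2](0) P2=[0,5,6,0,0,7](2)
Move 4: P2 pit2 -> P1=[8,7,5,6,2,2](0) P2=[0,5,0,1,1,8](3)
Move 5: P1 pit3 -> P1=[8,7,5,0,3,3](1) P2=[1,6,1,1,1,8](3)
Move 6: P1 pit1 -> P1=[8,0,6,1,4,4](2) P2=[2,7,1,1,1,8](3)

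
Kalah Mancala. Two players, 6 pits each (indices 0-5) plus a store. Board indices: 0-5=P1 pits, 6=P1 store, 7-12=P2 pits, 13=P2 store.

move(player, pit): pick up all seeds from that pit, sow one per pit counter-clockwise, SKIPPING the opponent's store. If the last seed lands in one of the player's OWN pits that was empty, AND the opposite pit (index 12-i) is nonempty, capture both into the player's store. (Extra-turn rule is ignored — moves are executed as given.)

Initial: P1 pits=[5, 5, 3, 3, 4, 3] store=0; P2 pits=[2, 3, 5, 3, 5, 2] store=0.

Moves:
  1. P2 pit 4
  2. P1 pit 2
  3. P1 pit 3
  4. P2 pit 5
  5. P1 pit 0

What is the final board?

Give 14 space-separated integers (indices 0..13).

Move 1: P2 pit4 -> P1=[6,6,4,3,4,3](0) P2=[2,3,5,3,0,3](1)
Move 2: P1 pit2 -> P1=[6,6,0,4,5,4](1) P2=[2,3,5,3,0,3](1)
Move 3: P1 pit3 -> P1=[6,6,0,0,6,5](2) P2=[3,3,5,3,0,3](1)
Move 4: P2 pit5 -> P1=[7,7,0,0,6,5](2) P2=[3,3,5,3,0,0](2)
Move 5: P1 pit0 -> P1=[0,8,1,1,7,6](3) P2=[4,3,5,3,0,0](2)

Answer: 0 8 1 1 7 6 3 4 3 5 3 0 0 2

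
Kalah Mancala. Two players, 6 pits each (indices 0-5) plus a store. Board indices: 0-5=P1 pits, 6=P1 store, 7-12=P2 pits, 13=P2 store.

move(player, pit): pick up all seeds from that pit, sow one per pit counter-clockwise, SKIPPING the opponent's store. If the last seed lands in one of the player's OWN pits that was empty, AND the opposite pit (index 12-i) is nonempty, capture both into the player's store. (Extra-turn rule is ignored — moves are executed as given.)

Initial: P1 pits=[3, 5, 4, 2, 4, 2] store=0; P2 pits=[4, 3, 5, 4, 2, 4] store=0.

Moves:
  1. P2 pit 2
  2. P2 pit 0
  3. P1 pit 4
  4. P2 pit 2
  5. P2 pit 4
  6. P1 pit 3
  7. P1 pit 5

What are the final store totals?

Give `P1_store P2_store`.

Answer: 2 2

Derivation:
Move 1: P2 pit2 -> P1=[4,5,4,2,4,2](0) P2=[4,3,0,5,3,5](1)
Move 2: P2 pit0 -> P1=[4,5,4,2,4,2](0) P2=[0,4,1,6,4,5](1)
Move 3: P1 pit4 -> P1=[4,5,4,2,0,3](1) P2=[1,5,1,6,4,5](1)
Move 4: P2 pit2 -> P1=[4,5,4,2,0,3](1) P2=[1,5,0,7,4,5](1)
Move 5: P2 pit4 -> P1=[5,6,4,2,0,3](1) P2=[1,5,0,7,0,6](2)
Move 6: P1 pit3 -> P1=[5,6,4,0,1,4](1) P2=[1,5,0,7,0,6](2)
Move 7: P1 pit5 -> P1=[5,6,4,0,1,0](2) P2=[2,6,1,7,0,6](2)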